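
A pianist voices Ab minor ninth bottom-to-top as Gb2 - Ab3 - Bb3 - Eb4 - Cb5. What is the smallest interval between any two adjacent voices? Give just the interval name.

Adjacent intervals: Gb2→Ab3 = major ninth; Ab3→Bb3 = major second; Bb3→Eb4 = perfect fourth; Eb4→Cb5 = minor sixth.
The smallest is Ab3 to Bb3, a major second (2 semitones).

major second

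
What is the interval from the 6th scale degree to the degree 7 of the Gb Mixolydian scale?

minor second

Gb mixolydian: Gb Ab Bb Cb Db Eb Fb.
The 6th scale degree is Eb and the degree 7 is Fb.
2 letter names make it a second; at 1 semitone (a half step narrower than major) the quality is minor.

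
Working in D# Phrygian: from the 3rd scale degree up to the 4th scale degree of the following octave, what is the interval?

D# phrygian: D# E F# G# A# B C#.
So we need the interval from F# up to G#.
Counting 9 letters and 14 half steps from F# gives a major ninth.

major ninth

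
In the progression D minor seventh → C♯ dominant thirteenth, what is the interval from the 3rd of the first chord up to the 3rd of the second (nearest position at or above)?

A7

The 3rd of D minor seventh is F; the 3rd of C♯ dominant thirteenth is E♯.
7 letter names make it a seventh; at 12 semitones (a half step wider than major) the quality is augmented.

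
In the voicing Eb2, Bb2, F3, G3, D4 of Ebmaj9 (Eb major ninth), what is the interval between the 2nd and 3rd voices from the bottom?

perfect 5th

Those voices are Bb2 and F3.
From Bb to F is 7 semitones, exactly the perfect fifth.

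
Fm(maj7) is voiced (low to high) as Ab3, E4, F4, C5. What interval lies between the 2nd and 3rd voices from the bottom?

Those voices are E4 and F4.
2 letter names make it a second; at 1 semitone (a half step narrower than major) the quality is minor.

minor second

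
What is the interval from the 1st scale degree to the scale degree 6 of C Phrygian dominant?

m6

C phrygian dominant: C Db E F G Ab Bb.
That puts C below Ab.
C up to Ab is 8 semitones, a half step narrower than a major sixth, so the interval is minor.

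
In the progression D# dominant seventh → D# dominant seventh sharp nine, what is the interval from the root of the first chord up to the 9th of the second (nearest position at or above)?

D# dominant seventh has D# as its root, and D# dominant seventh sharp nine has E## as its 9th.
2 letter names make it a second; at 3 semitones (a half step wider than major) the quality is augmented.

augmented second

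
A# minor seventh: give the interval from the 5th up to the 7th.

A#min7 (A# minor seventh): A# C# E# G#.
5th = E#; 7th = G#.
E# up to G# is 3 semitones, a half step narrower than a major third, so the interval is minor.

minor third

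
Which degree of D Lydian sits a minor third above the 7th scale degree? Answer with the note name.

The scale is D E F♯ G♯ A B C♯.
The 7th scale degree is C♯; a minor third above that is E — scale degree 2.

E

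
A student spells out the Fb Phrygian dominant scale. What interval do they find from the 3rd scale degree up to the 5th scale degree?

The scale runs Fb Gbb Ab Bbb Cb Dbb Ebb.
So we need the interval from Ab up to Cb.
3 letter names make it a third; at 3 semitones (a half step narrower than major) the quality is minor.

minor third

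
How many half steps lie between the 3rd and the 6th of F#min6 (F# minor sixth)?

F#m6: F#–A–C#–D#.
A to D# is an augmented fourth: 6 semitones.

6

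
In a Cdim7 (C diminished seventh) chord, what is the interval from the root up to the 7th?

diminished seventh

Spelling the chord: C–Eb–Gb–Bbb.
The root is C and the 7th is Bbb.
From C to Bbb: 9 semitones over a seventh = diminished.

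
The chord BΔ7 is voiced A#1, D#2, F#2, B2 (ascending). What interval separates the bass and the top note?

minor ninth

The outer voices are A#1 and B2.
9 letter names make it a ninth; at 13 semitones (a half step narrower than major) the quality is minor.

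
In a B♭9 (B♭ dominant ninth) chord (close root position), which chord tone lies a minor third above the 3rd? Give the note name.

B♭9: B♭ D F A♭ C.
The 3rd is D. A minor third above D is F.
F is the chord's 5th.

F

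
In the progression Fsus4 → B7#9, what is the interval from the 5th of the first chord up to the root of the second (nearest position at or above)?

Fsus4 has C as its 5th, and B7#9 has B as its root.
Counting 7 letters and 11 half steps from C gives a major seventh.

major 7th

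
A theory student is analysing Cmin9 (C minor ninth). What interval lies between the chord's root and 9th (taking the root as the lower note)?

Cmin9: C, E♭, G, B♭, D.
The root is C and the 9th is D.
C up to D spans 9 letter names and 14 semitones — a major ninth.

M9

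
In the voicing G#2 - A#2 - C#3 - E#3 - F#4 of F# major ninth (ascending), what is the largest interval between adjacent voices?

Adjacent intervals: G#2→A#2 = major second; A#2→C#3 = minor third; C#3→E#3 = major third; E#3→F#4 = minor ninth.
The largest is E#3 to F#4, a minor ninth (13 semitones).

minor 9th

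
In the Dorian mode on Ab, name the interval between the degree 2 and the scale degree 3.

minor second

Spelling the Dorian mode on Ab: Ab Bb Cb Db Eb F Gb.
The degree 2 is Bb and the degree 3 is Cb.
Bb up to Cb is 1 semitone, a half step narrower than a major second, so the interval is minor.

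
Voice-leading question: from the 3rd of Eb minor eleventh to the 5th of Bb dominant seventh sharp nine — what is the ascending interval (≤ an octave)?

major 7th

Eb minor eleventh has Gb as its 3rd, and Bb dominant seventh sharp nine has F as its 5th.
Counting 7 letters and 11 half steps from Gb gives a major seventh.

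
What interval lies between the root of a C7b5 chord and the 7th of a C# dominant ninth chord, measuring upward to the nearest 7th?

major 7th

The root of C7b5 is C; the 7th of C# dominant ninth is B.
Counting 7 letters and 11 half steps from C gives a major seventh.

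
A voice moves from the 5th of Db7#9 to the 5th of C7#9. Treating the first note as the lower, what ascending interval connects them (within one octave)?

The 5th of Db7#9 is Ab; the 5th of C7#9 is G.
Counting 7 letters and 11 half steps from Ab gives a major seventh.

major seventh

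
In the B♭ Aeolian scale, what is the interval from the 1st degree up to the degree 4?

perfect 4th

B♭ natural minor: B♭ C D♭ E♭ F G♭ A♭.
1st degree = B♭; 4th scale degree = E♭.
B♭ up to E♭ spans 4 letter names and 5 semitones — a perfect fourth.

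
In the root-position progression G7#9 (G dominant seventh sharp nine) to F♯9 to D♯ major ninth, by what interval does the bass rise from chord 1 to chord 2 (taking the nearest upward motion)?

major seventh

The roots are G and F♯.
G up to F♯ spans 7 letter names and 11 semitones — a major seventh.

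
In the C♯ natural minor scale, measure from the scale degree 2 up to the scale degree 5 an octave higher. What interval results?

perfect eleventh

C♯ natural minor: C♯ D♯ E F♯ G♯ A B.
So we need the interval from D♯ up to G♯.
From D♯ to G♯ is 17 semitones, exactly the perfect eleventh.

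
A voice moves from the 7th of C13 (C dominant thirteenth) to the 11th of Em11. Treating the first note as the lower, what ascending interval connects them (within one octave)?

major seventh

The 7th of C13 (C dominant thirteenth) is Bb; the 11th of Em11 is A.
From Bb to A is 11 semitones, exactly the major seventh.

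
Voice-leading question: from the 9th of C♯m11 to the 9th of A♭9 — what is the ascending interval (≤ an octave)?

The 9th of C♯m11 is D♯; the 9th of A♭9 is B♭.
From D♯ to B♭: 7 semitones over a sixth = diminished.

diminished 6th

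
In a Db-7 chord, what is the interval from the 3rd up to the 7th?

perfect fifth

Dbmin7 (Db minor seventh): Db-Fb-Ab-Cb.
The 3rd is Fb and the 7th is Cb.
Counting 5 letters and 7 half steps from Fb gives a perfect fifth.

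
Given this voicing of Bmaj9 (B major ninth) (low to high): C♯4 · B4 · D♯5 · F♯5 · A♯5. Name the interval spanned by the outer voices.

major thirteenth

The outer voices are C♯4 and A♯5.
From C♯ to A♯ is 21 semitones, exactly the major thirteenth.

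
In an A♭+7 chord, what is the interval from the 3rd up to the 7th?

Spelling the chord: A♭ C E G♭.
That puts C below G♭.
5 letter names make it a fifth; at 6 semitones (a half step narrower than perfect) the quality is diminished.

diminished fifth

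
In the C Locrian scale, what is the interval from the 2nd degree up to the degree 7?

major sixth

Spelling the C Locrian scale: C Db Eb F Gb Ab Bb.
2nd degree = Db; degree 7 = Bb.
Counting 6 letters and 9 half steps from Db gives a major sixth.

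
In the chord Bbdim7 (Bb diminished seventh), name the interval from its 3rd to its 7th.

The chord tones of Bb°7 are Bb–Db–Fb–Abb.
So we need the interval from Db up to Abb.
Db up to Abb is 6 semitones, a half step narrower than a perfect fifth, so the interval is diminished.

diminished 5th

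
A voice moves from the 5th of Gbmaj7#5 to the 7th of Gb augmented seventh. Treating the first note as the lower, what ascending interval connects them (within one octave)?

diminished 3rd

The 5th of Gbmaj7#5 is D; the 7th of Gb augmented seventh is Fb.
3 letter names make it a third; at 2 semitones (a whole step narrower than major) the quality is diminished.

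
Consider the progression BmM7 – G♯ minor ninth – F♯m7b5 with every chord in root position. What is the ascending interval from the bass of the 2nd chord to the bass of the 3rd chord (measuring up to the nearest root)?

minor seventh

The roots are G♯ and F♯.
G♯ up to F♯ is 10 semitones, a half step narrower than a major seventh, so the interval is minor.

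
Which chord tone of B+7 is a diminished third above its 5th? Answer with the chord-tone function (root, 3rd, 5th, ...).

Spelling the chord: B-D#-F##-A.
The 5th is F##. A diminished third above F## is A.
A is the chord's 7th.

7th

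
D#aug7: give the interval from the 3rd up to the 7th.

diminished 5th

The chord tones of D#aug7 (D# augmented seventh) are D# F## A## C#.
The 3rd is F## and the 7th is C#.
5 letter names make it a fifth; at 6 semitones (a half step narrower than perfect) the quality is diminished.
This 3–7 tritone is the characteristic tension at the heart of the dominant sound.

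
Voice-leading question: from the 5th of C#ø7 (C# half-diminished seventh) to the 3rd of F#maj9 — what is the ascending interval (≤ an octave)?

A2

The 5th of C#ø7 (C# half-diminished seventh) is G; the 3rd of F#maj9 is A#.
From G to A#: 3 semitones over a second = augmented.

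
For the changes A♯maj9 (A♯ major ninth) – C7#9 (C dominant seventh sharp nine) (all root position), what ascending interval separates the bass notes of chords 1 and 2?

diminished third

The roots are A♯ and C.
3 letter names make it a third; at 2 semitones (a whole step narrower than major) the quality is diminished.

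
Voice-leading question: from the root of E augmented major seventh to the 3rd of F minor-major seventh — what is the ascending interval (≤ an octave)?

The root of E augmented major seventh is E; the 3rd of F minor-major seventh is A♭.
E up to A♭ is 4 semitones, a half step narrower than a perfect fourth, so the interval is diminished.

diminished fourth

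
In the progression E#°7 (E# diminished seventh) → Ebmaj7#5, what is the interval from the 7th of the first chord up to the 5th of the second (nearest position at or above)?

major 6th

E#°7 (E# diminished seventh) has D as its 7th, and Ebmaj7#5 has B as its 5th.
Counting 6 letters and 9 half steps from D gives a major sixth.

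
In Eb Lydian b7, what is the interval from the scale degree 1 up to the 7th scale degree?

The scale runs Eb F G A Bb C Db.
Scale degree 1 = Eb; 7th scale degree = Db.
7 letter names make it a seventh; at 10 semitones (a half step narrower than major) the quality is minor.

m7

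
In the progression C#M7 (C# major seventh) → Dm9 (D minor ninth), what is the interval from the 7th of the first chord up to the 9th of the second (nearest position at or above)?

C#M7 (C# major seventh) has B# as its 7th, and Dm9 (D minor ninth) has E as its 9th.
B# up to E is 4 semitones, a half step narrower than a perfect fourth, so the interval is diminished.

d4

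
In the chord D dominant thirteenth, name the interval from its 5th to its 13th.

D dominant thirteenth is spelled D, F#, A, C, E, B.
That puts A below B.
A up to B spans 9 letter names and 14 semitones — a major ninth.

major ninth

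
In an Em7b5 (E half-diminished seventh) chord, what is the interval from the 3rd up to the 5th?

Spelling the chord: E-G-Bb-D.
3rd = G; 5th = Bb.
From G to Bb: 3 semitones over a third = minor.

minor third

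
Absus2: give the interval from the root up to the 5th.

P5

Absus2 is spelled Ab, Bb, Eb.
The root is Ab and the 5th is Eb.
Ab up to Eb spans 5 letter names and 7 semitones — a perfect fifth.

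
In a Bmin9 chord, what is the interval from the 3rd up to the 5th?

major third

B minor ninth is spelled B D F# A C#.
The 3rd is D and the 5th is F#.
D up to F# spans 3 letter names and 4 semitones — a major third.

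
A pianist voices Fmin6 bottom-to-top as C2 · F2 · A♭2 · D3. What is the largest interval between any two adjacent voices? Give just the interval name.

Adjacent intervals: C2→F2 = perfect fourth; F2→A♭2 = minor third; A♭2→D3 = augmented fourth.
The largest is A♭2 to D3, an augmented fourth (6 semitones).

A4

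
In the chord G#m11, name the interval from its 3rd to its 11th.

Spelling the chord: G#-B-D#-F#-A#-C#.
That puts B below C#.
From B to C# is 14 semitones, exactly the major ninth.

major 9th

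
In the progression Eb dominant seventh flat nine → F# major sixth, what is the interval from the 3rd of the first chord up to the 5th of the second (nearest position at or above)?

augmented 4th

Eb dominant seventh flat nine has G as its 3rd, and F# major sixth has C# as its 5th.
4 letter names make it a fourth; at 6 semitones (a half step wider than perfect) the quality is augmented.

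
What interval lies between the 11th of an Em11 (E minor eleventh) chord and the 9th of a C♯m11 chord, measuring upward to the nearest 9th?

Em11 (E minor eleventh) has A as its 11th, and C♯m11 has D♯ as its 9th.
From A to D♯: 6 semitones over a fourth = augmented.

augmented 4th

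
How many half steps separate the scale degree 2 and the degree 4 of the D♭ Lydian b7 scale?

4

The scale is D♭ E♭ F G A♭ B♭ C♭.
E♭ up to G is a major third — 4 semitones.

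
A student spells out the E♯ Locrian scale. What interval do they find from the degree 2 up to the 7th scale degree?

Spelling the E♯ Locrian scale: E♯ F♯ G♯ A♯ B C♯ D♯.
That puts F♯ below D♯.
From F♯ to D♯ is 9 semitones, exactly the major sixth.

M6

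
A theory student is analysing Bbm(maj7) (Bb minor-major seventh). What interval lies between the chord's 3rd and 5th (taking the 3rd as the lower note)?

major third

BbmM7: Bb–Db–F–A.
The 3rd is Db and the 5th is F.
From Db to F is 4 semitones, exactly the major third.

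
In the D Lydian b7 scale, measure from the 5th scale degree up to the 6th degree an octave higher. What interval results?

Spelling the D Lydian b7 scale: D E F# G# A B C.
So we need the interval from A up to B.
From A to B is 14 semitones, exactly the major ninth.

major 9th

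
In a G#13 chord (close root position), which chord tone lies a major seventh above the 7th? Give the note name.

G#13 (G# dominant thirteenth): G#–B#–D#–F#–A#–E#.
The 7th is F#. A major seventh above F# is E#.
E# is the chord's 13th.

E#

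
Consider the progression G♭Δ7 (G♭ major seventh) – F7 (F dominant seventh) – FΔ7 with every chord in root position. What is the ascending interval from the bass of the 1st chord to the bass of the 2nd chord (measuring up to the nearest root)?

major seventh

The roots are G♭ and F.
Counting 7 letters and 11 half steps from G♭ gives a major seventh.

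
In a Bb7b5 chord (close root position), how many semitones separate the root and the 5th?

6

Bb7b5: Bb D Fb Ab.
Bb to Fb is a diminished fifth: 6 semitones.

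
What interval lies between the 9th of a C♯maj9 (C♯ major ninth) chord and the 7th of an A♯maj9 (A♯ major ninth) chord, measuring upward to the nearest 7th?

C♯maj9 (C♯ major ninth) has D♯ as its 9th, and A♯maj9 (A♯ major ninth) has G𝄪 as its 7th.
4 letter names make it a fourth; at 6 semitones (a half step wider than perfect) the quality is augmented.

augmented fourth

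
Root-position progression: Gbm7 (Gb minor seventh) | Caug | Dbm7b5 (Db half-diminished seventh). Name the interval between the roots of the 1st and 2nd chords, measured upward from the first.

The roots are Gb and C.
From Gb to C: 6 semitones over a fourth = augmented.

augmented fourth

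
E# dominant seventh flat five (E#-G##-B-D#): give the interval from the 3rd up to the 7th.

diminished fifth

So we need the interval from G## up to D#.
G## up to D# is 6 semitones, a half step narrower than a perfect fifth, so the interval is diminished.
This 3–7 tritone is the characteristic tension at the heart of the dominant sound.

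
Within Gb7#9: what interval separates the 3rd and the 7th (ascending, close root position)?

diminished 5th

Gb dominant seventh sharp nine is spelled Gb, Bb, Db, Fb, A.
The 3rd is Bb and the 7th is Fb.
5 letter names make it a fifth; at 6 semitones (a half step narrower than perfect) the quality is diminished.
This 3–7 tritone is the characteristic tension at the heart of the dominant sound.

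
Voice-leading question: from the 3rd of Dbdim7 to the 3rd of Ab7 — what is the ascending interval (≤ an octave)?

Dbdim7 has Fb as its 3rd, and Ab7 has C as its 3rd.
5 letter names make it a fifth; at 8 semitones (a half step wider than perfect) the quality is augmented.

augmented fifth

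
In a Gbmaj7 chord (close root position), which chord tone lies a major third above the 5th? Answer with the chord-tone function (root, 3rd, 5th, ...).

GbM7 (Gb major seventh) is spelled Gb Bb Db F.
The 5th is Db. A major third above Db is F.
F is the chord's 7th.

7th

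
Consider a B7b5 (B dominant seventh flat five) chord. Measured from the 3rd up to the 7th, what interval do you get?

diminished 5th

The chord tones of B7b5 are B D# F A.
The 3rd is D# and the 7th is A.
From D# to A: 6 semitones over a fifth = diminished.
That tritone between 3rd and 7th is what gives the dominant seventh its pull toward resolution.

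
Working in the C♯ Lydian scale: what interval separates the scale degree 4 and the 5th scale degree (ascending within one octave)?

Spelling the C♯ Lydian scale: C♯ D♯ E♯ F𝄪 G♯ A♯ B♯.
Scale degree 4 = F𝄪; degree 5 = G♯.
From F𝄪 to G♯: 1 semitone over a second = minor.

minor second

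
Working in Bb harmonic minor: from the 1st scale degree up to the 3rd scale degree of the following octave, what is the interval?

Spelling Bb harmonic minor: Bb C Db Eb F Gb A.
That puts Bb below Db.
10 letter names make it a tenth; at 15 semitones (a half step narrower than major) the quality is minor.

minor tenth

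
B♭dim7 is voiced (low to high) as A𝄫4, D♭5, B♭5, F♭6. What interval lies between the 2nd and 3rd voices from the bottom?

Those voices are D♭5 and B♭5.
From D♭ to B♭ is 9 semitones, exactly the major sixth.

major 6th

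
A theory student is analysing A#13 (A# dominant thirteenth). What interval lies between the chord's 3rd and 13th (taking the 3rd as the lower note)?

Spelling the chord: A#, C##, E#, G#, B#, F##.
The 3rd is C## and the 13th is F##.
Counting 11 letters and 17 half steps from C## gives a perfect eleventh.

P11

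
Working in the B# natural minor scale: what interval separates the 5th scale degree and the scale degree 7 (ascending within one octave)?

minor third

B# natural minor: B# C## D# E# F## G# A#.
So we need the interval from F## up to A#.
From F## to A#: 3 semitones over a third = minor.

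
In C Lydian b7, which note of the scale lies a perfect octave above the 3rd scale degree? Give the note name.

E

The scale is C D E F# G A Bb.
The 3rd scale degree is E; a perfect octave above that is E — scale degree 3.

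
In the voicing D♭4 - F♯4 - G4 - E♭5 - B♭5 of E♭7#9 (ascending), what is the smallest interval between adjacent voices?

Adjacent intervals: D♭4→F♯4 = augmented third; F♯4→G4 = minor second; G4→E♭5 = minor sixth; E♭5→B♭5 = perfect fifth.
The smallest is F♯4 to G4, a minor second (1 semitone).

minor 2nd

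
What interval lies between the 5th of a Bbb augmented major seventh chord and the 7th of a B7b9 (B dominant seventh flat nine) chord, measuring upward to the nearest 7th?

major 3rd

Bbb augmented major seventh has F as its 5th, and B7b9 (B dominant seventh flat nine) has A as its 7th.
Counting 3 letters and 4 half steps from F gives a major third.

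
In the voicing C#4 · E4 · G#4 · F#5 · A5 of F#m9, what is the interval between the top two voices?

Those voices are F#5 and A5.
3 letter names make it a third; at 3 semitones (a half step narrower than major) the quality is minor.

minor 3rd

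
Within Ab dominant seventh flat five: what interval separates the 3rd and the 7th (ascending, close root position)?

The chord tones of Ab7b5 (Ab dominant seventh flat five) are Ab–C–Ebb–Gb.
The 3rd is C and the 7th is Gb.
From C to Gb: 6 semitones over a fifth = diminished.

diminished fifth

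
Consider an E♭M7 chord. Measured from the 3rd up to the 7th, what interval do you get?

Spelling the chord: E♭ G B♭ D.
That puts G below D.
From G to D is 7 semitones, exactly the perfect fifth.

perfect fifth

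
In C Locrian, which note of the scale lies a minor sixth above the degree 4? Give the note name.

The scale is C D♭ E♭ F G♭ A♭ B♭.
The degree 4 is F; a minor sixth above that is D♭ — scale degree 2.

Db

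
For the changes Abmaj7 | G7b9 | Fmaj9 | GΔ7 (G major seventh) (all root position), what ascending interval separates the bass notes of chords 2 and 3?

minor seventh

The roots are G and F.
From G to F: 10 semitones over a seventh = minor.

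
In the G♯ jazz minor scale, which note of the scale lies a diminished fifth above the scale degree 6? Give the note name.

B

The scale is G♯ A♯ B C♯ D♯ E♯ F𝄪.
The scale degree 6 is E♯; a diminished fifth above that is B — scale degree 3.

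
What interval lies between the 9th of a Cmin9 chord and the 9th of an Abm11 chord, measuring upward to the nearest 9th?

m6

Cmin9 has D as its 9th, and Abm11 has Bb as its 9th.
6 letter names make it a sixth; at 8 semitones (a half step narrower than major) the quality is minor.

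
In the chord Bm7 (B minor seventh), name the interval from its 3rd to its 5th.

The chord tones of B-7 (B minor seventh) are B, D, F#, A.
So we need the interval from D up to F#.
From D to F# is 4 semitones, exactly the major third.

major third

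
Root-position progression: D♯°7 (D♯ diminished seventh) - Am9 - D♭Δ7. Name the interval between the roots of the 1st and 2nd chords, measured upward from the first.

diminished fifth

The roots are D♯ and A.
From D♯ to A: 6 semitones over a fifth = diminished.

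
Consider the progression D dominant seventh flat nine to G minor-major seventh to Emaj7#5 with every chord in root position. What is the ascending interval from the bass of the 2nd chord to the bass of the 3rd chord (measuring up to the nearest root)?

major 6th

The roots are G and E.
Counting 6 letters and 9 half steps from G gives a major sixth.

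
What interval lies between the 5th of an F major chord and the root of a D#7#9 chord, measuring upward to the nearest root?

The 5th of F major is C; the root of D#7#9 is D#.
From C to D#: 3 semitones over a second = augmented.

augmented second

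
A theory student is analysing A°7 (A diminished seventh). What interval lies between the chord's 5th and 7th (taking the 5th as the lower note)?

m3

The chord tones of Adim7 are A-C-Eb-Gb.
The 5th is Eb and the 7th is Gb.
3 letter names make it a third; at 3 semitones (a half step narrower than major) the quality is minor.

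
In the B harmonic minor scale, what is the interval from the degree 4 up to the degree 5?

M2

Spelling the B harmonic minor scale: B C♯ D E F♯ G A♯.
So we need the interval from E up to F♯.
Counting 2 letters and 2 half steps from E gives a major second.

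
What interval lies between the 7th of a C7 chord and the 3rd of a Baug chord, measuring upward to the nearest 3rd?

C7 has Bb as its 7th, and Baug has D# as its 3rd.
3 letter names make it a third; at 5 semitones (a half step wider than major) the quality is augmented.

augmented 3rd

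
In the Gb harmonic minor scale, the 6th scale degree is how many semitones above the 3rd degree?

The scale is Gb Ab Bbb Cb Db Ebb F.
Bbb up to Ebb is a perfect fourth — 5 semitones.

5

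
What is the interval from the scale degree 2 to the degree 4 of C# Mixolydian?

The scale runs C# D# E# F# G# A# B.
Scale degree 2 = D#; scale degree 4 = F#.
From D# to F#: 3 semitones over a third = minor.

minor 3rd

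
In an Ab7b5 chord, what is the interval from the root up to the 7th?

minor 7th

Ab7b5: Ab-C-Ebb-Gb.
The root is Ab and the 7th is Gb.
From Ab to Gb: 10 semitones over a seventh = minor.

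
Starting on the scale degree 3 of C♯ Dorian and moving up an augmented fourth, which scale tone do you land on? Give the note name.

A#

The scale is C♯ D♯ E F♯ G♯ A♯ B.
The scale degree 3 is E; an augmented fourth above that is A♯ — scale degree 6.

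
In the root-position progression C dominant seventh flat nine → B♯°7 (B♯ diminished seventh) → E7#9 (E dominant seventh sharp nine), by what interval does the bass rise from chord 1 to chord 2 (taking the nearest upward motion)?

The roots are C and B♯.
C up to B♯ is 12 semitones, a half step wider than a major seventh, so the interval is augmented.

augmented seventh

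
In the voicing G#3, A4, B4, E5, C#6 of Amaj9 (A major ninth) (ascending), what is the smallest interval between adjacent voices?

major 2nd

Adjacent intervals: G#3→A4 = minor ninth; A4→B4 = major second; B4→E5 = perfect fourth; E5→C#6 = major sixth.
The smallest is A4 to B4, a major second (2 semitones).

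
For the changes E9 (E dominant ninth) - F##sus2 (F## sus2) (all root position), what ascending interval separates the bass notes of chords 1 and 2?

augmented 2nd

The roots are E and F##.
From E to F##: 3 semitones over a second = augmented.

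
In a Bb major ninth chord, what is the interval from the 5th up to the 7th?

Spelling the chord: Bb D F A C.
That puts F below A.
Counting 3 letters and 4 half steps from F gives a major third.

major third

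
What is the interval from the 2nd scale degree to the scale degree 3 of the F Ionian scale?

Spelling the F Ionian scale: F G A Bb C D E.
The 2nd scale degree is G and the 3rd scale degree is A.
G up to A spans 2 letter names and 2 semitones — a major second.

major second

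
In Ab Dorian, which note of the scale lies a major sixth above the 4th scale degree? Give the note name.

The scale is Ab Bb Cb Db Eb F Gb.
The 4th scale degree is Db; a major sixth above that is Bb — scale degree 2.

Bb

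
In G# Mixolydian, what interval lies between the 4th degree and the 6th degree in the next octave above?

The scale runs G# A# B# C# D# E# F#.
That puts C# below E#.
From C# to E# is 16 semitones, exactly the major tenth.

major 10th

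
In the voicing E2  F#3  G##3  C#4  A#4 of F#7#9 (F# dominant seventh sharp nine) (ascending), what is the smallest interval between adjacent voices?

augmented second

Adjacent intervals: E2→F#3 = major ninth; F#3→G##3 = augmented second; G##3→C#4 = diminished fourth; C#4→A#4 = major sixth.
The smallest is F#3 to G##3, an augmented second (3 semitones).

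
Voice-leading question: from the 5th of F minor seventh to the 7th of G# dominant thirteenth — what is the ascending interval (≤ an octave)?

augmented fourth

F minor seventh has C as its 5th, and G# dominant thirteenth has F# as its 7th.
C up to F# is 6 semitones, a half step wider than a perfect fourth, so the interval is augmented.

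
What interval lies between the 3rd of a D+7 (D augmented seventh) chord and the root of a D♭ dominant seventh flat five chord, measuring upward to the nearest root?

d6

The 3rd of D+7 (D augmented seventh) is F♯; the root of D♭ dominant seventh flat five is D♭.
F♯ up to D♭ is 7 semitones, a whole step narrower than a major sixth, so the interval is diminished.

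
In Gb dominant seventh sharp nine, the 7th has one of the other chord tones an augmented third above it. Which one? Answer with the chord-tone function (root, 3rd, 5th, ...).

9th

Spelling the chord: Gb–Bb–Db–Fb–A.
The 7th is Fb. An augmented third above Fb is A.
A is the chord's 9th.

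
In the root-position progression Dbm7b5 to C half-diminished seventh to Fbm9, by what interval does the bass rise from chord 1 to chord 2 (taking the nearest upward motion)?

major seventh

The roots are Db and C.
Db up to C spans 7 letter names and 11 semitones — a major seventh.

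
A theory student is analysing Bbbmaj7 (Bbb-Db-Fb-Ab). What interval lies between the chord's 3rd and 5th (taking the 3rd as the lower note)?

m3

The 3rd is Db and the 5th is Fb.
From Db to Fb: 3 semitones over a third = minor.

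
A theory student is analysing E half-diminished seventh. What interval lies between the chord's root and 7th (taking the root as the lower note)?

m7

Spelling the chord: E–G–Bb–D.
That puts E below D.
7 letter names make it a seventh; at 10 semitones (a half step narrower than major) the quality is minor.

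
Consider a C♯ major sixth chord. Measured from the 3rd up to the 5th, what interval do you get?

minor third

Spelling the chord: C♯ E♯ G♯ A♯.
3rd = E♯; 5th = G♯.
3 letter names make it a third; at 3 semitones (a half step narrower than major) the quality is minor.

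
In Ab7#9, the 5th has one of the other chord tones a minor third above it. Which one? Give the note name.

Ab7#9 (Ab dominant seventh sharp nine): Ab-C-Eb-Gb-B.
The 5th is Eb. A minor third above Eb is Gb.
Gb is the chord's 7th.

Gb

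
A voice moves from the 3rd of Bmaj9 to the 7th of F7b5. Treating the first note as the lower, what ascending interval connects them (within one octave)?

diminished second

Bmaj9 has D# as its 3rd, and F7b5 has Eb as its 7th.
2 letter names make it a second; at 0 semitones (a whole step narrower than major) the quality is diminished.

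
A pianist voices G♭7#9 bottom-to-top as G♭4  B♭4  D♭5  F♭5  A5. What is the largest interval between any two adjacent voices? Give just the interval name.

augmented 3rd

Adjacent intervals: G♭4→B♭4 = major third; B♭4→D♭5 = minor third; D♭5→F♭5 = minor third; F♭5→A5 = augmented third.
The largest is F♭5 to A5, an augmented third (5 semitones).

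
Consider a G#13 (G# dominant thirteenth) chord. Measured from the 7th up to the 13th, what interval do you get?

G#13 (G# dominant thirteenth): G#, B#, D#, F#, A#, E#.
That puts F# below E#.
F# up to E# spans 7 letter names and 11 semitones — a major seventh.

major seventh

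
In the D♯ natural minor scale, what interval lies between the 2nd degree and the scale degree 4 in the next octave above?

m10

D♯ natural minor: D♯ E♯ F♯ G♯ A♯ B C♯.
So we need the interval from E♯ up to G♯.
10 letter names make it a tenth; at 15 semitones (a half step narrower than major) the quality is minor.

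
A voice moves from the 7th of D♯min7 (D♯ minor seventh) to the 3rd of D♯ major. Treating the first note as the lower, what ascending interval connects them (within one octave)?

augmented 4th

The 7th of D♯min7 (D♯ minor seventh) is C♯; the 3rd of D♯ major is F𝄪.
From C♯ to F𝄪: 6 semitones over a fourth = augmented.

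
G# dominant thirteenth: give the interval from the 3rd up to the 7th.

diminished fifth

G#13: G#, B#, D#, F#, A#, E#.
3rd = B#; 7th = F#.
From B# to F#: 6 semitones over a fifth = diminished.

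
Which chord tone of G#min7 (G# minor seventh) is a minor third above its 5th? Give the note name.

G#m7: G#-B-D#-F#.
The 5th is D#. A minor third above D# is F#.
F# is the chord's 7th.

F#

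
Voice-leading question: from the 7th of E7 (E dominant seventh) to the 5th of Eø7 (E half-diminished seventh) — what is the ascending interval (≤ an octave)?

E7 (E dominant seventh) has D as its 7th, and Eø7 (E half-diminished seventh) has B♭ as its 5th.
D up to B♭ is 8 semitones, a half step narrower than a major sixth, so the interval is minor.

minor 6th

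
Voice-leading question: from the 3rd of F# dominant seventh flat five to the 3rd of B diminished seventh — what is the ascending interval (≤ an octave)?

F# dominant seventh flat five has A# as its 3rd, and B diminished seventh has D as its 3rd.
From A# to D: 4 semitones over a fourth = diminished.

diminished fourth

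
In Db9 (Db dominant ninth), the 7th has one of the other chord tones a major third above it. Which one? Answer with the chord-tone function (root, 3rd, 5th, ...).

9th

The chord tones of Db9 are Db F Ab Cb Eb.
The 7th is Cb. A major third above Cb is Eb.
Eb is the chord's 9th.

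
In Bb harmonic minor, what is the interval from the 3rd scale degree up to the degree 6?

Spelling Bb harmonic minor: Bb C Db Eb F Gb A.
So we need the interval from Db up to Gb.
From Db to Gb is 5 semitones, exactly the perfect fourth.

perfect fourth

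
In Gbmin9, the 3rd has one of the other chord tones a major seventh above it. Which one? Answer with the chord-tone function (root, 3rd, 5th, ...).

Spelling the chord: Gb, Bbb, Db, Fb, Ab.
The 3rd is Bbb. A major seventh above Bbb is Ab.
Ab is the chord's 9th.

9th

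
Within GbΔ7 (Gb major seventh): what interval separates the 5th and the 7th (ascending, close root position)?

major 3rd

Spelling the chord: Gb Bb Db F.
So we need the interval from Db up to F.
Db up to F spans 3 letter names and 4 semitones — a major third.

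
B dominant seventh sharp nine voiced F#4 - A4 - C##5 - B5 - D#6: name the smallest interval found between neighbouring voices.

minor third

Adjacent intervals: F#4→A4 = minor third; A4→C##5 = augmented third; C##5→B5 = diminished seventh; B5→D#6 = major third.
The smallest is F#4 to A4, a minor third (3 semitones).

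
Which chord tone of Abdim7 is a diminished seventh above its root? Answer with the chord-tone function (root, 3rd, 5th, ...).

The chord tones of Abdim7 are Ab, Cb, Ebb, Gbb.
The root is Ab. A diminished seventh above Ab is Gbb.
Gbb is the chord's 7th.

7th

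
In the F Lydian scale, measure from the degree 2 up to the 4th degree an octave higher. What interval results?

The scale runs F G A B C D E.
That puts G below B.
Counting 10 letters and 16 half steps from G gives a major tenth.

major 10th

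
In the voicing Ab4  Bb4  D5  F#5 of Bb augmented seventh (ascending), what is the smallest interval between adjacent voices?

Adjacent intervals: Ab4→Bb4 = major second; Bb4→D5 = major third; D5→F#5 = major third.
The smallest is Ab4 to Bb4, a major second (2 semitones).

major second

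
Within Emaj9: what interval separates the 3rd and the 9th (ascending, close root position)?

minor seventh

The chord tones of Emaj9 (E major ninth) are E-G#-B-D#-F#.
The 3rd is G# and the 9th is F#.
From G# to F#: 10 semitones over a seventh = minor.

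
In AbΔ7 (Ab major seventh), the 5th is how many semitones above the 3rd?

3

The chord tones of AbΔ7 are Ab C Eb G.
C to Eb is a minor third: 3 semitones.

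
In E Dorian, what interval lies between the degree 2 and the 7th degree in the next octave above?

minor thirteenth

The scale runs E F# G A B C# D.
Degree 2 = F#; 7th degree (up an octave) = D.
13 letter names make it a thirteenth; at 20 semitones (a half step narrower than major) the quality is minor.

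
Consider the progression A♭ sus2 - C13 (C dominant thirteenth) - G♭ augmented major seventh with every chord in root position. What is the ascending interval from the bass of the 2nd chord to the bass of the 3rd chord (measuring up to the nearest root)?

diminished fifth

The roots are C and G♭.
5 letter names make it a fifth; at 6 semitones (a half step narrower than perfect) the quality is diminished.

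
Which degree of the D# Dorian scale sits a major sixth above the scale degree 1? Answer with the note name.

B#

The scale is D# E# F# G# A# B# C#.
The scale degree 1 is D#; a major sixth above that is B# — scale degree 6.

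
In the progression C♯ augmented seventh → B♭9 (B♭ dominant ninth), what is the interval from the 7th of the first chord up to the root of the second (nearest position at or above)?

The 7th of C♯ augmented seventh is B; the root of B♭9 (B♭ dominant ninth) is B♭.
B up to B♭ is 11 semitones, a half step narrower than a perfect octave, so the interval is diminished.

diminished octave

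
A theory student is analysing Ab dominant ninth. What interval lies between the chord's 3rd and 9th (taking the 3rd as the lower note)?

minor seventh

Spelling the chord: Ab C Eb Gb Bb.
So we need the interval from C up to Bb.
C up to Bb is 10 semitones, a half step narrower than a major seventh, so the interval is minor.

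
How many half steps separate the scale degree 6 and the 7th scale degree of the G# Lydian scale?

The scale is G# A# B# C## D# E# F##.
E# up to F## is a major second — 2 semitones.

2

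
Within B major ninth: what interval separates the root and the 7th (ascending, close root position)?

major seventh

Spelling the chord: B, D♯, F♯, A♯, C♯.
Root = B; 7th = A♯.
Counting 7 letters and 11 half steps from B gives a major seventh.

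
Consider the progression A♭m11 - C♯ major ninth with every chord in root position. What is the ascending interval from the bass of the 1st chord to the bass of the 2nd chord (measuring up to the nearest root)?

The roots are A♭ and C♯.
From A♭ to C♯: 5 semitones over a third = augmented.

augmented 3rd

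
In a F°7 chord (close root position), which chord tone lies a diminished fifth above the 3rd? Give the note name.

Fdim7: F, Ab, Cb, Ebb.
The 3rd is Ab. A diminished fifth above Ab is Ebb.
Ebb is the chord's 7th.

Ebb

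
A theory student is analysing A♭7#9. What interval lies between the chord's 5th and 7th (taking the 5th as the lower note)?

A♭7#9 is spelled A♭, C, E♭, G♭, B.
So we need the interval from E♭ up to G♭.
From E♭ to G♭: 3 semitones over a third = minor.

minor 3rd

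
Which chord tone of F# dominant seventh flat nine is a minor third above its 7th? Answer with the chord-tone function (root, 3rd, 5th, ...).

F#7b9 is spelled F# A# C# E G.
The 7th is E. A minor third above E is G.
G is the chord's 9th.

9th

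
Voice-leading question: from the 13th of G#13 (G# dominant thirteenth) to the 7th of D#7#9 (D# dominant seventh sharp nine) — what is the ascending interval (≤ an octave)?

minor sixth

G#13 (G# dominant thirteenth) has E# as its 13th, and D#7#9 (D# dominant seventh sharp nine) has C# as its 7th.
From E# to C#: 8 semitones over a sixth = minor.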